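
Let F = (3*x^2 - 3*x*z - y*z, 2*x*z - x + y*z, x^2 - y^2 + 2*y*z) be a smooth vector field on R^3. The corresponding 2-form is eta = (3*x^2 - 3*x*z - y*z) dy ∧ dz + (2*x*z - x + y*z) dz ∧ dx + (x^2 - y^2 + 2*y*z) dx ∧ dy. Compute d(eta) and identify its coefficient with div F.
d(eta) = (6*x + 2*y - 2*z) dx ∧ dy ∧ dz; div F = 6*x + 2*y - 2*z

For a 2-form in R^3 of the form above, applying d gives a 3-form with coefficient ∂P/∂x + ∂Q/∂y + ∂R/∂z:
  ∂P/∂x = 6*x - 3*z
  ∂Q/∂y = z
  ∂R/∂z = 2*y
Sum = 6*x + 2*y - 2*z, which is exactly div F.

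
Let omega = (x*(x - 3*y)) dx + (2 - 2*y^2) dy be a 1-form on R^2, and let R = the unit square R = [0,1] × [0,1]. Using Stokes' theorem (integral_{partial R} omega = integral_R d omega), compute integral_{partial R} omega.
integral_(partial R) omega = 3/2

Stokes: integral_partial_R omega = integral_R d omega with d omega = (∂Q/∂x - ∂P/∂y) dx ∧ dy.
  ∂Q/∂x = 0
  ∂P/∂y = -3*x
  integrand = ∂Q/∂x - ∂P/∂y = 3*x.
Integrating over R: integral_0^1 integral_0^1 (3*x) dx dy = 3/2.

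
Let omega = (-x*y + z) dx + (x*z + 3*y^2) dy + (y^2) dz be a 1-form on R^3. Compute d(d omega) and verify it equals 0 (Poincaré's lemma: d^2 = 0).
d(d omega) = 0

Step 1: d omega = sum_{i<j} (∂f_j/∂x_i - ∂f_i/∂x_j) dx_i ∧ dx_j:
  coeff of dx ∧ dy: x + z
  coeff of dx ∧ dz: -1
  coeff of dy ∧ dz: -x + 2*y
Step 2: Apply d again to each 2-form coefficient. The only possible 3-form in R^3 is dx ∧ dy ∧ dz, with coefficient
  ∂(coeff of dy∧dz)/∂x - ∂(coeff of dx∧dz)/∂y + ∂(coeff of dx∧dy)/∂z
  = ∂/∂x (-x + 2*y) - ∂/∂y (-1) + ∂/∂z (x + z).
Each of these terms simplifies to sums of mixed partials that cancel in pairs. The result is 0 (by equality of mixed partials for smooth functions — Schwarz / Clairaut).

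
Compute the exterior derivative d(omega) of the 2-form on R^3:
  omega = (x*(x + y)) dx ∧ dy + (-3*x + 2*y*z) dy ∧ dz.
d(omega) = (-3) dx ∧ dy ∧ dz

For a 2-form omega = sum_{i<j} g_{ij} dx_i ∧ dx_j, the exterior derivative is
  d(omega) = sum_{i<j} d(g_{ij}) ∧ dx_i ∧ dx_j = sum_{i<j, k} (∂g_{ij}/∂x_k) dx_k ∧ dx_i ∧ dx_j.
Expand each term, using dx_k ∧ dx_i ∧ dx_j = sgn(permutation) dx_{(a)} ∧ dx_{(b)} ∧ dx_{(c)} with (a < b < c) sorted:
  d(-3*x + 2*y*z) includes (∂/∂x)(-3*x + 2*y*z) dx = (-3) dx, which multiplied by dy ∧ dz gives (-3) dx ∧ dy ∧ dz
Collecting like 3-forms: d(omega) = (-3) dx ∧ dy ∧ dz.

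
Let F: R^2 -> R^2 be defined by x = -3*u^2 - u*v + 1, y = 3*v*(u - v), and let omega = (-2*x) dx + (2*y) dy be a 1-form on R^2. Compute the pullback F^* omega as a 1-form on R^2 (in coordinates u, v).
F^* omega = (-36*u^3 - 18*u^2*v + 16*u*v^2 + 12*u - 18*v^3 + 2*v) du + (-6*u^3 + 16*u^2*v - 54*u*v^2 + 2*u + 36*v^3) dv

Using F^*(f dg) = (f ∘ F) d(g ∘ F), substitute each coordinate x_i by F_i(u, v) in f_i, and replace dx_i by d F_i = (∂F_i/∂u) du + (∂F_i/∂v) dv.
  For the x component: f_1(F) = 6*u^2 + 2*u*v - 2; d F_1 = (-6*u - v) du + (-u) dv
  For the y component: f_2(F) = 6*v*(u - v); d F_2 = (3*v) du + (3*u - 6*v) dv
Combining and collecting du, dv coefficients:
  coeff of du: -36*u^3 - 18*u^2*v + 16*u*v^2 + 12*u - 18*v^3 + 2*v
  coeff of dv: -6*u^3 + 16*u^2*v - 54*u*v^2 + 2*u + 36*v^3
F^* omega = (-36*u^3 - 18*u^2*v + 16*u*v^2 + 12*u - 18*v^3 + 2*v) du + (-6*u^3 + 16*u^2*v - 54*u*v^2 + 2*u + 36*v^3) dv.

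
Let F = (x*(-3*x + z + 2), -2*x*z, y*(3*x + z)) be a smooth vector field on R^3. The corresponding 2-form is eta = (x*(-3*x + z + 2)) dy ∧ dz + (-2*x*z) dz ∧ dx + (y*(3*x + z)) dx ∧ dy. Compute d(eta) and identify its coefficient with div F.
d(eta) = (-6*x + y + z + 2) dx ∧ dy ∧ dz; div F = -6*x + y + z + 2

For a 2-form in R^3 of the form above, applying d gives a 3-form with coefficient ∂P/∂x + ∂Q/∂y + ∂R/∂z:
  ∂P/∂x = -6*x + z + 2
  ∂Q/∂y = 0
  ∂R/∂z = y
Sum = -6*x + y + z + 2, which is exactly div F.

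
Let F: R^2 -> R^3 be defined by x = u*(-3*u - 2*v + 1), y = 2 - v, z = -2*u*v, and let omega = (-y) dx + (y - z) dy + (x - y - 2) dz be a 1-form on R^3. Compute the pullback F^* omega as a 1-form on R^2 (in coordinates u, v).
F^* omega = (6*u^2*v + 4*u*v^2 - 8*u*v + 12*u - 4*v^2 + 13*v - 2) du + (6*u^3 + 4*u^2*v - 2*u^2 - 6*u*v + 12*u + v - 2) dv

Using F^*(f dg) = (f ∘ F) d(g ∘ F), substitute each coordinate x_i by F_i(u, v) in f_i, and replace dx_i by d F_i = (∂F_i/∂u) du + (∂F_i/∂v) dv.
  For the x component: f_1(F) = v - 2; d F_1 = (-6*u - 2*v + 1) du + (-2*u) dv
  For the y component: f_2(F) = 2*u*v - v + 2; d F_2 = (0) du + (-1) dv
  For the z component: f_3(F) = -3*u^2 - 2*u*v + u + v - 4; d F_3 = (-2*v) du + (-2*u) dv
Combining and collecting du, dv coefficients:
  coeff of du: 6*u^2*v + 4*u*v^2 - 8*u*v + 12*u - 4*v^2 + 13*v - 2
  coeff of dv: 6*u^3 + 4*u^2*v - 2*u^2 - 6*u*v + 12*u + v - 2
F^* omega = (6*u^2*v + 4*u*v^2 - 8*u*v + 12*u - 4*v^2 + 13*v - 2) du + (6*u^3 + 4*u^2*v - 2*u^2 - 6*u*v + 12*u + v - 2) dv.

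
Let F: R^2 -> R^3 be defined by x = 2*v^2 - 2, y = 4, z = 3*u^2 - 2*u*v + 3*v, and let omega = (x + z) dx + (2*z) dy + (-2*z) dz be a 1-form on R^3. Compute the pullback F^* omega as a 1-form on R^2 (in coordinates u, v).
F^* omega = (-36*u^3 + 36*u^2*v - 8*u*v^2 - 36*u*v + 12*v^2) du + (12*u^3 + 4*u^2*v - 18*u^2 - 8*u*v^2 + 24*u*v + 8*v^3 + 12*v^2 - 26*v) dv

Using F^*(f dg) = (f ∘ F) d(g ∘ F), substitute each coordinate x_i by F_i(u, v) in f_i, and replace dx_i by d F_i = (∂F_i/∂u) du + (∂F_i/∂v) dv.
  For the x component: f_1(F) = 3*u^2 - 2*u*v + 2*v^2 + 3*v - 2; d F_1 = (0) du + (4*v) dv
  For the y component: f_2(F) = 6*u^2 - 4*u*v + 6*v; d F_2 = (0) du + (0) dv
  For the z component: f_3(F) = -6*u^2 + 4*u*v - 6*v; d F_3 = (6*u - 2*v) du + (3 - 2*u) dv
Combining and collecting du, dv coefficients:
  coeff of du: -36*u^3 + 36*u^2*v - 8*u*v^2 - 36*u*v + 12*v^2
  coeff of dv: 12*u^3 + 4*u^2*v - 18*u^2 - 8*u*v^2 + 24*u*v + 8*v^3 + 12*v^2 - 26*v
F^* omega = (-36*u^3 + 36*u^2*v - 8*u*v^2 - 36*u*v + 12*v^2) du + (12*u^3 + 4*u^2*v - 18*u^2 - 8*u*v^2 + 24*u*v + 8*v^3 + 12*v^2 - 26*v) dv.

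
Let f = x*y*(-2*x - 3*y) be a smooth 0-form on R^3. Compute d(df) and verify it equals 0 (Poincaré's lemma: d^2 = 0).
d(df) = 0

Step 1: df = sum_i (∂f/∂x_i) dx_i = (y*(-4*x - 3*y)) dx + (2*x*(-x - 3*y)) dy + (0) dz.
Step 2: Apply d again. Using the 1-form formula, the coefficient of dx ∧ dy in d(df) is ∂^2 f/∂x ∂y - ∂^2 f/∂y ∂x = (-4*x - 6*y) - (-4*x - 6*y) = 0 (equality of mixed partials for smooth f).
Similarly for dx ∧ dz and dy ∧ dz — all coefficients vanish. So d(df) = 0.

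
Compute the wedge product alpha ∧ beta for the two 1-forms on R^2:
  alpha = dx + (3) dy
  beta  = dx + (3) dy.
alpha ∧ beta = 0

Distribute the wedge, using dx_i ∧ dx_j = -dx_j ∧ dx_i and dx_i ∧ dx_i = 0. For each pair (i, j) with i < j, the coefficient of dx_i ∧ dx_j in alpha ∧ beta is (alpha_i * beta_j - alpha_j * beta_i). Collecting: alpha ∧ beta = 0.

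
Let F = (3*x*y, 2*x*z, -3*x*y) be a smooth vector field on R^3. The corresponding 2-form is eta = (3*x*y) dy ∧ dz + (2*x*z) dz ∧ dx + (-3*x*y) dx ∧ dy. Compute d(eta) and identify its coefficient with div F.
d(eta) = (3*y) dx ∧ dy ∧ dz; div F = 3*y

For a 2-form in R^3 of the form above, applying d gives a 3-form with coefficient ∂P/∂x + ∂Q/∂y + ∂R/∂z:
  ∂P/∂x = 3*y
  ∂Q/∂y = 0
  ∂R/∂z = 0
Sum = 3*y, which is exactly div F.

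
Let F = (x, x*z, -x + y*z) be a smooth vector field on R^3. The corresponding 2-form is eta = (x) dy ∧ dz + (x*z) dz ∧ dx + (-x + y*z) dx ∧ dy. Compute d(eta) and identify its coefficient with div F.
d(eta) = (y + 1) dx ∧ dy ∧ dz; div F = y + 1

For a 2-form in R^3 of the form above, applying d gives a 3-form with coefficient ∂P/∂x + ∂Q/∂y + ∂R/∂z:
  ∂P/∂x = 1
  ∂Q/∂y = 0
  ∂R/∂z = y
Sum = y + 1, which is exactly div F.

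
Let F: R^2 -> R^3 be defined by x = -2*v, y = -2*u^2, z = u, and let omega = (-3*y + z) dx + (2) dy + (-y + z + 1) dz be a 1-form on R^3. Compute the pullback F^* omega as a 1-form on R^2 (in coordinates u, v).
F^* omega = (2*u^2 - 7*u + 1) du + (2*u*(-6*u - 1)) dv

Using F^*(f dg) = (f ∘ F) d(g ∘ F), substitute each coordinate x_i by F_i(u, v) in f_i, and replace dx_i by d F_i = (∂F_i/∂u) du + (∂F_i/∂v) dv.
  For the x component: f_1(F) = u*(6*u + 1); d F_1 = (0) du + (-2) dv
  For the y component: f_2(F) = 2; d F_2 = (-4*u) du + (0) dv
  For the z component: f_3(F) = 2*u^2 + u + 1; d F_3 = (1) du + (0) dv
Combining and collecting du, dv coefficients:
  coeff of du: 2*u^2 - 7*u + 1
  coeff of dv: 2*u*(-6*u - 1)
F^* omega = (2*u^2 - 7*u + 1) du + (2*u*(-6*u - 1)) dv.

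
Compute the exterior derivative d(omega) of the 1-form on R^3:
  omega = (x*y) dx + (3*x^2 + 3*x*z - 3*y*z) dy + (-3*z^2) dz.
d(omega) = (5*x + 3*z) dx ∧ dy + (-3*x + 3*y) dy ∧ dz

For a 1-form omega = sum_i f_i dx_i, the exterior derivative is
  d(omega) = sum_{i < j} (∂f_j/∂x_i - ∂f_i/∂x_j) dx_i ∧ dx_j.
  coefficient of dx ∧ dy: ∂f_2/∂x - ∂f_1/∂y = ∂(3*x^2 + 3*x*z - 3*y*z)/∂x - ∂(x*y)/∂y = 5*x + 3*z
  coefficient of dy ∧ dz: ∂f_3/∂y - ∂f_2/∂z = ∂(-3*z^2)/∂y - ∂(3*x^2 + 3*x*z - 3*y*z)/∂z = -3*x + 3*y
Assembling: d(omega) = (5*x + 3*z) dx ∧ dy + (-3*x + 3*y) dy ∧ dz.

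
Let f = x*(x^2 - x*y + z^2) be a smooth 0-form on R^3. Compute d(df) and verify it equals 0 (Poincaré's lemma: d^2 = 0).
d(df) = 0

Step 1: df = sum_i (∂f/∂x_i) dx_i = (3*x^2 - 2*x*y + z^2) dx + (-x^2) dy + (2*x*z) dz.
Step 2: Apply d again. Using the 1-form formula, the coefficient of dx ∧ dy in d(df) is ∂^2 f/∂x ∂y - ∂^2 f/∂y ∂x = (-2*x) - (-2*x) = 0 (equality of mixed partials for smooth f).
Similarly for dx ∧ dz and dy ∧ dz — all coefficients vanish. So d(df) = 0.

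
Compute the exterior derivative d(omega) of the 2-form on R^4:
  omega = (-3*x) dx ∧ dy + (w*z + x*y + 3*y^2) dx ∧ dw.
d(omega) = (-x - 6*y) dx ∧ dy ∧ dw + (-w) dx ∧ dz ∧ dw

For a 2-form omega = sum_{i<j} g_{ij} dx_i ∧ dx_j, the exterior derivative is
  d(omega) = sum_{i<j} d(g_{ij}) ∧ dx_i ∧ dx_j = sum_{i<j, k} (∂g_{ij}/∂x_k) dx_k ∧ dx_i ∧ dx_j.
Expand each term, using dx_k ∧ dx_i ∧ dx_j = sgn(permutation) dx_{(a)} ∧ dx_{(b)} ∧ dx_{(c)} with (a < b < c) sorted:
  d(w*z + x*y + 3*y^2) includes (∂/∂y)(w*z + x*y + 3*y^2) dy = (x + 6*y) dy, which multiplied by dx ∧ dw gives (-x - 6*y) dx ∧ dy ∧ dw
  d(w*z + x*y + 3*y^2) includes (∂/∂z)(w*z + x*y + 3*y^2) dz = (w) dz, which multiplied by dx ∧ dw gives (-w) dx ∧ dz ∧ dw
Collecting like 3-forms: d(omega) = (-x - 6*y) dx ∧ dy ∧ dw + (-w) dx ∧ dz ∧ dw.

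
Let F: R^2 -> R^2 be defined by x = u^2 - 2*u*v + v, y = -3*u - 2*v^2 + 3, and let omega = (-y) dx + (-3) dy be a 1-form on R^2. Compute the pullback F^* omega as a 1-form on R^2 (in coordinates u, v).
F^* omega = (6*u^2 + 4*u*v^2 - 6*u*v - 6*u - 4*v^3 + 6*v + 9) du + (-6*u^2 - 4*u*v^2 + 9*u + 2*v^2 + 12*v - 3) dv

Using F^*(f dg) = (f ∘ F) d(g ∘ F), substitute each coordinate x_i by F_i(u, v) in f_i, and replace dx_i by d F_i = (∂F_i/∂u) du + (∂F_i/∂v) dv.
  For the x component: f_1(F) = 3*u + 2*v^2 - 3; d F_1 = (2*u - 2*v) du + (1 - 2*u) dv
  For the y component: f_2(F) = -3; d F_2 = (-3) du + (-4*v) dv
Combining and collecting du, dv coefficients:
  coeff of du: 6*u^2 + 4*u*v^2 - 6*u*v - 6*u - 4*v^3 + 6*v + 9
  coeff of dv: -6*u^2 - 4*u*v^2 + 9*u + 2*v^2 + 12*v - 3
F^* omega = (6*u^2 + 4*u*v^2 - 6*u*v - 6*u - 4*v^3 + 6*v + 9) du + (-6*u^2 - 4*u*v^2 + 9*u + 2*v^2 + 12*v - 3) dv.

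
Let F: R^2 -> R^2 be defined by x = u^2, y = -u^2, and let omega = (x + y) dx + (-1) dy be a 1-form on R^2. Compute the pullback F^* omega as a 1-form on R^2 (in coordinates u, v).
F^* omega = (2*u) du

Using F^*(f dg) = (f ∘ F) d(g ∘ F), substitute each coordinate x_i by F_i(u, v) in f_i, and replace dx_i by d F_i = (∂F_i/∂u) du + (∂F_i/∂v) dv.
  For the x component: f_1(F) = 0; d F_1 = (2*u) du + (0) dv
  For the y component: f_2(F) = -1; d F_2 = (-2*u) du + (0) dv
Combining and collecting du, dv coefficients:
  coeff of du: 2*u
  coeff of dv: 0
F^* omega = (2*u) du.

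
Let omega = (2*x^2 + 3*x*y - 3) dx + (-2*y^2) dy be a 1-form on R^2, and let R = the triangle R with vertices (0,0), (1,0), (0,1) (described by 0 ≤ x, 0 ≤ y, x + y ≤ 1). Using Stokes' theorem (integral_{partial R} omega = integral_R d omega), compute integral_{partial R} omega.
integral_(partial R) omega = -1/2

Stokes: integral_partial_R omega = integral_R d omega with d omega = (∂Q/∂x - ∂P/∂y) dx ∧ dy.
  ∂Q/∂x = 0
  ∂P/∂y = 3*x
  integrand = ∂Q/∂x - ∂P/∂y = -3*x.
Integrating over R: integral_0^1 integral_0^{1-x} (-3*x) dy dx = -1/2.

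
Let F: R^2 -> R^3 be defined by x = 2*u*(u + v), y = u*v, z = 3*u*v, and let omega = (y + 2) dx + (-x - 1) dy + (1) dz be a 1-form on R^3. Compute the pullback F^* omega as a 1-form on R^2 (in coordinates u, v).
F^* omega = (2*u^2*v + 8*u + 6*v) du + (2*u*(3 - u^2)) dv

Using F^*(f dg) = (f ∘ F) d(g ∘ F), substitute each coordinate x_i by F_i(u, v) in f_i, and replace dx_i by d F_i = (∂F_i/∂u) du + (∂F_i/∂v) dv.
  For the x component: f_1(F) = u*v + 2; d F_1 = (4*u + 2*v) du + (2*u) dv
  For the y component: f_2(F) = -2*u^2 - 2*u*v - 1; d F_2 = (v) du + (u) dv
  For the z component: f_3(F) = 1; d F_3 = (3*v) du + (3*u) dv
Combining and collecting du, dv coefficients:
  coeff of du: 2*u^2*v + 8*u + 6*v
  coeff of dv: 2*u*(3 - u^2)
F^* omega = (2*u^2*v + 8*u + 6*v) du + (2*u*(3 - u^2)) dv.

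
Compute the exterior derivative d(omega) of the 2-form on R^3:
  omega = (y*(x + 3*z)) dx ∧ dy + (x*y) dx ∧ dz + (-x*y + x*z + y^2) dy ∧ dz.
d(omega) = (-x + 2*y + z) dx ∧ dy ∧ dz

For a 2-form omega = sum_{i<j} g_{ij} dx_i ∧ dx_j, the exterior derivative is
  d(omega) = sum_{i<j} d(g_{ij}) ∧ dx_i ∧ dx_j = sum_{i<j, k} (∂g_{ij}/∂x_k) dx_k ∧ dx_i ∧ dx_j.
Expand each term, using dx_k ∧ dx_i ∧ dx_j = sgn(permutation) dx_{(a)} ∧ dx_{(b)} ∧ dx_{(c)} with (a < b < c) sorted:
  d(y*(x + 3*z)) includes (∂/∂z)(y*(x + 3*z)) dz = (3*y) dz, which multiplied by dx ∧ dy gives (3*y) dx ∧ dy ∧ dz
  d(x*y) includes (∂/∂y)(x*y) dy = (x) dy, which multiplied by dx ∧ dz gives (-x) dx ∧ dy ∧ dz
  d(-x*y + x*z + y^2) includes (∂/∂x)(-x*y + x*z + y^2) dx = (-y + z) dx, which multiplied by dy ∧ dz gives (-y + z) dx ∧ dy ∧ dz
Collecting like 3-forms: d(omega) = (-x + 2*y + z) dx ∧ dy ∧ dz.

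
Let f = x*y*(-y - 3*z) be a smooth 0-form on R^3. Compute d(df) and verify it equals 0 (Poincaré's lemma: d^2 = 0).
d(df) = 0

Step 1: df = sum_i (∂f/∂x_i) dx_i = (y*(-y - 3*z)) dx + (x*(-2*y - 3*z)) dy + (-3*x*y) dz.
Step 2: Apply d again. Using the 1-form formula, the coefficient of dx ∧ dy in d(df) is ∂^2 f/∂x ∂y - ∂^2 f/∂y ∂x = (-2*y - 3*z) - (-2*y - 3*z) = 0 (equality of mixed partials for smooth f).
Similarly for dx ∧ dz and dy ∧ dz — all coefficients vanish. So d(df) = 0.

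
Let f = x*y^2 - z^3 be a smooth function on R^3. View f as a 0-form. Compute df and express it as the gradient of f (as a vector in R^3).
df = (y^2) dx + (2*x*y) dy + (-3*z^2) dz; grad f = (y^2, 2*x*y, -3*z^2)

For a 0-form f, d f = (∂f/∂x) dx + (∂f/∂y) dy + (∂f/∂z) dz. The components of the vector representation are exactly the entries of grad f in Cartesian coordinates:
  ∂f/∂x = y^2
  ∂f/∂y = 2*x*y
  ∂f/∂z = -3*z^2.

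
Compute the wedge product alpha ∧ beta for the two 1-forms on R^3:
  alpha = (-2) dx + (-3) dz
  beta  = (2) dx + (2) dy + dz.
alpha ∧ beta = (-4) dx ∧ dy + (4) dx ∧ dz + (6) dy ∧ dz

Distribute the wedge, using dx_i ∧ dx_j = -dx_j ∧ dx_i and dx_i ∧ dx_i = 0. For each pair (i, j) with i < j, the coefficient of dx_i ∧ dx_j in alpha ∧ beta is (alpha_i * beta_j - alpha_j * beta_i). Collecting: alpha ∧ beta = (-4) dx ∧ dy + (4) dx ∧ dz + (6) dy ∧ dz.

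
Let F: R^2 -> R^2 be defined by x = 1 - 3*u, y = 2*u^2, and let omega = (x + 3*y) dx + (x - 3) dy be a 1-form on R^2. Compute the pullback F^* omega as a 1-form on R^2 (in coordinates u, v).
F^* omega = (-30*u^2 + u - 3) du

Using F^*(f dg) = (f ∘ F) d(g ∘ F), substitute each coordinate x_i by F_i(u, v) in f_i, and replace dx_i by d F_i = (∂F_i/∂u) du + (∂F_i/∂v) dv.
  For the x component: f_1(F) = 6*u^2 - 3*u + 1; d F_1 = (-3) du + (0) dv
  For the y component: f_2(F) = -3*u - 2; d F_2 = (4*u) du + (0) dv
Combining and collecting du, dv coefficients:
  coeff of du: -30*u^2 + u - 3
  coeff of dv: 0
F^* omega = (-30*u^2 + u - 3) du.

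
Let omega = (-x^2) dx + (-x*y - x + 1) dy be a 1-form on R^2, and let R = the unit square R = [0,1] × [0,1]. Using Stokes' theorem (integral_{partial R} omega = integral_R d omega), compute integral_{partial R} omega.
integral_(partial R) omega = -3/2

Stokes: integral_partial_R omega = integral_R d omega with d omega = (∂Q/∂x - ∂P/∂y) dx ∧ dy.
  ∂Q/∂x = -y - 1
  ∂P/∂y = 0
  integrand = ∂Q/∂x - ∂P/∂y = -y - 1.
Integrating over R: integral_0^1 integral_0^1 (-y - 1) dx dy = -3/2.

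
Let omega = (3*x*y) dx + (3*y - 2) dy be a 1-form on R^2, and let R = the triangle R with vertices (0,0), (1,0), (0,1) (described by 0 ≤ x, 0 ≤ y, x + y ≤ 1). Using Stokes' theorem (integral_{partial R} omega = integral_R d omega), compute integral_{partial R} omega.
integral_(partial R) omega = -1/2

Stokes: integral_partial_R omega = integral_R d omega with d omega = (∂Q/∂x - ∂P/∂y) dx ∧ dy.
  ∂Q/∂x = 0
  ∂P/∂y = 3*x
  integrand = ∂Q/∂x - ∂P/∂y = -3*x.
Integrating over R: integral_0^1 integral_0^{1-x} (-3*x) dy dx = -1/2.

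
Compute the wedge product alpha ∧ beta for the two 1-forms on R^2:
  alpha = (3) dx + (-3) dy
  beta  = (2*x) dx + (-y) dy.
alpha ∧ beta = (6*x - 3*y) dx ∧ dy

Distribute the wedge, using dx_i ∧ dx_j = -dx_j ∧ dx_i and dx_i ∧ dx_i = 0. For each pair (i, j) with i < j, the coefficient of dx_i ∧ dx_j in alpha ∧ beta is (alpha_i * beta_j - alpha_j * beta_i). Collecting: alpha ∧ beta = (6*x - 3*y) dx ∧ dy.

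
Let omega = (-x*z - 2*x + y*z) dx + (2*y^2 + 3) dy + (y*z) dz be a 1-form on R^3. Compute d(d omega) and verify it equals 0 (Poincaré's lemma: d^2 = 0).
d(d omega) = 0

Step 1: d omega = sum_{i<j} (∂f_j/∂x_i - ∂f_i/∂x_j) dx_i ∧ dx_j:
  coeff of dx ∧ dy: -z
  coeff of dx ∧ dz: x - y
  coeff of dy ∧ dz: z
Step 2: Apply d again to each 2-form coefficient. The only possible 3-form in R^3 is dx ∧ dy ∧ dz, with coefficient
  ∂(coeff of dy∧dz)/∂x - ∂(coeff of dx∧dz)/∂y + ∂(coeff of dx∧dy)/∂z
  = ∂/∂x (z) - ∂/∂y (x - y) + ∂/∂z (-z).
Each of these terms simplifies to sums of mixed partials that cancel in pairs. The result is 0 (by equality of mixed partials for smooth functions — Schwarz / Clairaut).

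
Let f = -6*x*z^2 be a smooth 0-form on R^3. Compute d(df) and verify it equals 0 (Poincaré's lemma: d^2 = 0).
d(df) = 0

Step 1: df = sum_i (∂f/∂x_i) dx_i = (-6*z^2) dx + (0) dy + (-12*x*z) dz.
Step 2: Apply d again. Using the 1-form formula, the coefficient of dx ∧ dy in d(df) is ∂^2 f/∂x ∂y - ∂^2 f/∂y ∂x = (0) - (0) = 0 (equality of mixed partials for smooth f).
Similarly for dx ∧ dz and dy ∧ dz — all coefficients vanish. So d(df) = 0.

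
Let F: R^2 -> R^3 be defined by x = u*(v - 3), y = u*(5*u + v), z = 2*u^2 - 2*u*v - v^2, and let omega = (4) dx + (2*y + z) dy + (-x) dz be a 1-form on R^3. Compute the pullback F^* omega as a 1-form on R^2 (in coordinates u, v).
F^* omega = (120*u^3 + 8*u^2*v + 12*u^2 - 8*u*v^2 - 6*u*v - v^3 + 4*v - 12) du + (u*(12*u^2 + 2*u*v - 6*u + v^2 - 6*v + 4)) dv

Using F^*(f dg) = (f ∘ F) d(g ∘ F), substitute each coordinate x_i by F_i(u, v) in f_i, and replace dx_i by d F_i = (∂F_i/∂u) du + (∂F_i/∂v) dv.
  For the x component: f_1(F) = 4; d F_1 = (v - 3) du + (u) dv
  For the y component: f_2(F) = 12*u^2 - v^2; d F_2 = (10*u + v) du + (u) dv
  For the z component: f_3(F) = u*(3 - v); d F_3 = (4*u - 2*v) du + (-2*u - 2*v) dv
Combining and collecting du, dv coefficients:
  coeff of du: 120*u^3 + 8*u^2*v + 12*u^2 - 8*u*v^2 - 6*u*v - v^3 + 4*v - 12
  coeff of dv: u*(12*u^2 + 2*u*v - 6*u + v^2 - 6*v + 4)
F^* omega = (120*u^3 + 8*u^2*v + 12*u^2 - 8*u*v^2 - 6*u*v - v^3 + 4*v - 12) du + (u*(12*u^2 + 2*u*v - 6*u + v^2 - 6*v + 4)) dv.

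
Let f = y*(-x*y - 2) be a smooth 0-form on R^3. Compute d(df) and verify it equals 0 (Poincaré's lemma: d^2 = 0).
d(df) = 0

Step 1: df = sum_i (∂f/∂x_i) dx_i = (-y^2) dx + (-2*x*y - 2) dy + (0) dz.
Step 2: Apply d again. Using the 1-form formula, the coefficient of dx ∧ dy in d(df) is ∂^2 f/∂x ∂y - ∂^2 f/∂y ∂x = (-2*y) - (-2*y) = 0 (equality of mixed partials for smooth f).
Similarly for dx ∧ dz and dy ∧ dz — all coefficients vanish. So d(df) = 0.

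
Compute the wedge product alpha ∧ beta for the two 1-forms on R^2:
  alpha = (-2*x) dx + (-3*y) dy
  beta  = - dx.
alpha ∧ beta = (-3*y) dx ∧ dy

Distribute the wedge, using dx_i ∧ dx_j = -dx_j ∧ dx_i and dx_i ∧ dx_i = 0. For each pair (i, j) with i < j, the coefficient of dx_i ∧ dx_j in alpha ∧ beta is (alpha_i * beta_j - alpha_j * beta_i). Collecting: alpha ∧ beta = (-3*y) dx ∧ dy.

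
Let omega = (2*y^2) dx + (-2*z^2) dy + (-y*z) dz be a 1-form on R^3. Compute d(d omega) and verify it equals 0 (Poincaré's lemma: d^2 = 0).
d(d omega) = 0

Step 1: d omega = sum_{i<j} (∂f_j/∂x_i - ∂f_i/∂x_j) dx_i ∧ dx_j:
  coeff of dx ∧ dy: -4*y
  coeff of dx ∧ dz: 0
  coeff of dy ∧ dz: 3*z
Step 2: Apply d again to each 2-form coefficient. The only possible 3-form in R^3 is dx ∧ dy ∧ dz, with coefficient
  ∂(coeff of dy∧dz)/∂x - ∂(coeff of dx∧dz)/∂y + ∂(coeff of dx∧dy)/∂z
  = ∂/∂x (3*z) - ∂/∂y (0) + ∂/∂z (-4*y).
Each of these terms simplifies to sums of mixed partials that cancel in pairs. The result is 0 (by equality of mixed partials for smooth functions — Schwarz / Clairaut).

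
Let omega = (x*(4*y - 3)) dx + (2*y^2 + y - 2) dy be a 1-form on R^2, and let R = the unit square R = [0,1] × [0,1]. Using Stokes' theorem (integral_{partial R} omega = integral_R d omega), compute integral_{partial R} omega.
integral_(partial R) omega = -2

Stokes: integral_partial_R omega = integral_R d omega with d omega = (∂Q/∂x - ∂P/∂y) dx ∧ dy.
  ∂Q/∂x = 0
  ∂P/∂y = 4*x
  integrand = ∂Q/∂x - ∂P/∂y = -4*x.
Integrating over R: integral_0^1 integral_0^1 (-4*x) dx dy = -2.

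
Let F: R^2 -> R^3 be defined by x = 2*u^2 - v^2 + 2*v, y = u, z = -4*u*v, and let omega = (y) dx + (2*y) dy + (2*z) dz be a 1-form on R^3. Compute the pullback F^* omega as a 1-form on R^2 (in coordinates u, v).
F^* omega = (2*u*(2*u + 16*v^2 + 1)) du + (2*u*(16*u*v - v + 1)) dv

Using F^*(f dg) = (f ∘ F) d(g ∘ F), substitute each coordinate x_i by F_i(u, v) in f_i, and replace dx_i by d F_i = (∂F_i/∂u) du + (∂F_i/∂v) dv.
  For the x component: f_1(F) = u; d F_1 = (4*u) du + (2 - 2*v) dv
  For the y component: f_2(F) = 2*u; d F_2 = (1) du + (0) dv
  For the z component: f_3(F) = -8*u*v; d F_3 = (-4*v) du + (-4*u) dv
Combining and collecting du, dv coefficients:
  coeff of du: 2*u*(2*u + 16*v^2 + 1)
  coeff of dv: 2*u*(16*u*v - v + 1)
F^* omega = (2*u*(2*u + 16*v^2 + 1)) du + (2*u*(16*u*v - v + 1)) dv.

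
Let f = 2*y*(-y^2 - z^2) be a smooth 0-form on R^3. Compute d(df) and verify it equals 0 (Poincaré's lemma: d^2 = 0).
d(df) = 0

Step 1: df = sum_i (∂f/∂x_i) dx_i = (0) dx + (-6*y^2 - 2*z^2) dy + (-4*y*z) dz.
Step 2: Apply d again. Using the 1-form formula, the coefficient of dx ∧ dy in d(df) is ∂^2 f/∂x ∂y - ∂^2 f/∂y ∂x = (0) - (0) = 0 (equality of mixed partials for smooth f).
Similarly for dx ∧ dz and dy ∧ dz — all coefficients vanish. So d(df) = 0.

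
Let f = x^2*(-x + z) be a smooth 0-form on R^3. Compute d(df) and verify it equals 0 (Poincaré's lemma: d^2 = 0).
d(df) = 0

Step 1: df = sum_i (∂f/∂x_i) dx_i = (x*(-3*x + 2*z)) dx + (0) dy + (x^2) dz.
Step 2: Apply d again. Using the 1-form formula, the coefficient of dx ∧ dy in d(df) is ∂^2 f/∂x ∂y - ∂^2 f/∂y ∂x = (0) - (0) = 0 (equality of mixed partials for smooth f).
Similarly for dx ∧ dz and dy ∧ dz — all coefficients vanish. So d(df) = 0.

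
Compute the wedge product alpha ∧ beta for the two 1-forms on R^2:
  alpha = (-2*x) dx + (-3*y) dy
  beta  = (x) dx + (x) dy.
alpha ∧ beta = (x*(-2*x + 3*y)) dx ∧ dy

Distribute the wedge, using dx_i ∧ dx_j = -dx_j ∧ dx_i and dx_i ∧ dx_i = 0. For each pair (i, j) with i < j, the coefficient of dx_i ∧ dx_j in alpha ∧ beta is (alpha_i * beta_j - alpha_j * beta_i). Collecting: alpha ∧ beta = (x*(-2*x + 3*y)) dx ∧ dy.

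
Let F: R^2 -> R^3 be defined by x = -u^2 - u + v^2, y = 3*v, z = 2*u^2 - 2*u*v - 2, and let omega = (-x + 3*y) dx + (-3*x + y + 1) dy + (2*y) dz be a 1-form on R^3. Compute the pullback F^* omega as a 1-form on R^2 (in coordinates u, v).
F^* omega = (-2*u^3 - 3*u^2 + 2*u*v^2 + 6*u*v - u - 11*v^2 - 9*v) du + (2*u^2*v + 9*u^2 - 10*u*v + 9*u - 2*v^3 + 9*v^2 + 9*v + 3) dv

Using F^*(f dg) = (f ∘ F) d(g ∘ F), substitute each coordinate x_i by F_i(u, v) in f_i, and replace dx_i by d F_i = (∂F_i/∂u) du + (∂F_i/∂v) dv.
  For the x component: f_1(F) = u^2 + u - v^2 + 9*v; d F_1 = (-2*u - 1) du + (2*v) dv
  For the y component: f_2(F) = 3*u^2 + 3*u - 3*v^2 + 3*v + 1; d F_2 = (0) du + (3) dv
  For the z component: f_3(F) = 6*v; d F_3 = (4*u - 2*v) du + (-2*u) dv
Combining and collecting du, dv coefficients:
  coeff of du: -2*u^3 - 3*u^2 + 2*u*v^2 + 6*u*v - u - 11*v^2 - 9*v
  coeff of dv: 2*u^2*v + 9*u^2 - 10*u*v + 9*u - 2*v^3 + 9*v^2 + 9*v + 3
F^* omega = (-2*u^3 - 3*u^2 + 2*u*v^2 + 6*u*v - u - 11*v^2 - 9*v) du + (2*u^2*v + 9*u^2 - 10*u*v + 9*u - 2*v^3 + 9*v^2 + 9*v + 3) dv.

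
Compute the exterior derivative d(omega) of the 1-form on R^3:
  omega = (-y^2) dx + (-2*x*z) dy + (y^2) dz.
d(omega) = (2*y - 2*z) dx ∧ dy + (2*x + 2*y) dy ∧ dz

For a 1-form omega = sum_i f_i dx_i, the exterior derivative is
  d(omega) = sum_{i < j} (∂f_j/∂x_i - ∂f_i/∂x_j) dx_i ∧ dx_j.
  coefficient of dx ∧ dy: ∂f_2/∂x - ∂f_1/∂y = ∂(-2*x*z)/∂x - ∂(-y^2)/∂y = 2*y - 2*z
  coefficient of dy ∧ dz: ∂f_3/∂y - ∂f_2/∂z = ∂(y^2)/∂y - ∂(-2*x*z)/∂z = 2*x + 2*y
Assembling: d(omega) = (2*y - 2*z) dx ∧ dy + (2*x + 2*y) dy ∧ dz.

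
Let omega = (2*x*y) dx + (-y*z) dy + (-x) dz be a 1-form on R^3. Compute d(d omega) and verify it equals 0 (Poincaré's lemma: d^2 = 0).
d(d omega) = 0

Step 1: d omega = sum_{i<j} (∂f_j/∂x_i - ∂f_i/∂x_j) dx_i ∧ dx_j:
  coeff of dx ∧ dy: -2*x
  coeff of dx ∧ dz: -1
  coeff of dy ∧ dz: y
Step 2: Apply d again to each 2-form coefficient. The only possible 3-form in R^3 is dx ∧ dy ∧ dz, with coefficient
  ∂(coeff of dy∧dz)/∂x - ∂(coeff of dx∧dz)/∂y + ∂(coeff of dx∧dy)/∂z
  = ∂/∂x (y) - ∂/∂y (-1) + ∂/∂z (-2*x).
Each of these terms simplifies to sums of mixed partials that cancel in pairs. The result is 0 (by equality of mixed partials for smooth functions — Schwarz / Clairaut).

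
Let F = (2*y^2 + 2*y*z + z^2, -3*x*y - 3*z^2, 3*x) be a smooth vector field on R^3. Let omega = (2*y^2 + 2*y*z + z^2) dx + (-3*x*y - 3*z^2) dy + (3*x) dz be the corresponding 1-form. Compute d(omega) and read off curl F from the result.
d(omega) = (6*z) dy ∧ dz + (2*y + 2*z - 3) dz ∧ dx + (-7*y - 2*z) dx ∧ dy; curl F = (6*z, 2*y + 2*z - 3, -7*y - 2*z)

d omega = sum_{i<j} (∂f_j/∂x_i - ∂f_i/∂x_j) dx_i ∧ dx_j. Under the identification (dy ∧ dz, dz ∧ dx, dx ∧ dy) ↔ (e_x, e_y, e_z), the coefficients are exactly the components of curl F. Compute:
  ∂R/∂y - ∂Q/∂z = (0) - (-6*z) = 6*z
  ∂P/∂z - ∂R/∂x = (2*y + 2*z) - (3) = 2*y + 2*z - 3
  ∂Q/∂x - ∂P/∂y = (-3*y) - (4*y + 2*z) = -7*y - 2*z.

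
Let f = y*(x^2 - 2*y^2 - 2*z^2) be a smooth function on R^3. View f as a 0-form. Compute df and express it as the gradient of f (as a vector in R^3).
df = (2*x*y) dx + (x^2 - 6*y^2 - 2*z^2) dy + (-4*y*z) dz; grad f = (2*x*y, x^2 - 6*y^2 - 2*z^2, -4*y*z)

For a 0-form f, d f = (∂f/∂x) dx + (∂f/∂y) dy + (∂f/∂z) dz. The components of the vector representation are exactly the entries of grad f in Cartesian coordinates:
  ∂f/∂x = 2*x*y
  ∂f/∂y = x^2 - 6*y^2 - 2*z^2
  ∂f/∂z = -4*y*z.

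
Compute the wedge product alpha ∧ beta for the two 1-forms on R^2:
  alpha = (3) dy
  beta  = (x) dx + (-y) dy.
alpha ∧ beta = (-3*x) dx ∧ dy

Distribute the wedge, using dx_i ∧ dx_j = -dx_j ∧ dx_i and dx_i ∧ dx_i = 0. For each pair (i, j) with i < j, the coefficient of dx_i ∧ dx_j in alpha ∧ beta is (alpha_i * beta_j - alpha_j * beta_i). Collecting: alpha ∧ beta = (-3*x) dx ∧ dy.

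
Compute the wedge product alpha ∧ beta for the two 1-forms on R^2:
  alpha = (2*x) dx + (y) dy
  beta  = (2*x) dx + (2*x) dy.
alpha ∧ beta = (2*x*(2*x - y)) dx ∧ dy

Distribute the wedge, using dx_i ∧ dx_j = -dx_j ∧ dx_i and dx_i ∧ dx_i = 0. For each pair (i, j) with i < j, the coefficient of dx_i ∧ dx_j in alpha ∧ beta is (alpha_i * beta_j - alpha_j * beta_i). Collecting: alpha ∧ beta = (2*x*(2*x - y)) dx ∧ dy.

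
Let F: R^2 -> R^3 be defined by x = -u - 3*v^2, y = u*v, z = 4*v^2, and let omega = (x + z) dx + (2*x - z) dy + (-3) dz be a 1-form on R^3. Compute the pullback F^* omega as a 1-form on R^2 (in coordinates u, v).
F^* omega = (-2*u*v + u - 10*v^3 - v^2) du + (-2*u^2 - 10*u*v^2 + 6*u*v - 6*v^3 - 24*v) dv

Using F^*(f dg) = (f ∘ F) d(g ∘ F), substitute each coordinate x_i by F_i(u, v) in f_i, and replace dx_i by d F_i = (∂F_i/∂u) du + (∂F_i/∂v) dv.
  For the x component: f_1(F) = -u + v^2; d F_1 = (-1) du + (-6*v) dv
  For the y component: f_2(F) = -2*u - 10*v^2; d F_2 = (v) du + (u) dv
  For the z component: f_3(F) = -3; d F_3 = (0) du + (8*v) dv
Combining and collecting du, dv coefficients:
  coeff of du: -2*u*v + u - 10*v^3 - v^2
  coeff of dv: -2*u^2 - 10*u*v^2 + 6*u*v - 6*v^3 - 24*v
F^* omega = (-2*u*v + u - 10*v^3 - v^2) du + (-2*u^2 - 10*u*v^2 + 6*u*v - 6*v^3 - 24*v) dv.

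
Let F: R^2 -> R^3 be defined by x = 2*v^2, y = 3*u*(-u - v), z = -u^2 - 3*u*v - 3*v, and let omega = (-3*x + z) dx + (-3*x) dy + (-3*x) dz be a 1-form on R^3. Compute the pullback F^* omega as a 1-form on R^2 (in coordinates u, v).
F^* omega = (v^2*(48*u + 36*v)) du + (2*v*(-2*u^2 + 12*u*v - 12*v^2 + 3*v)) dv

Using F^*(f dg) = (f ∘ F) d(g ∘ F), substitute each coordinate x_i by F_i(u, v) in f_i, and replace dx_i by d F_i = (∂F_i/∂u) du + (∂F_i/∂v) dv.
  For the x component: f_1(F) = -u^2 - 3*u*v - 6*v^2 - 3*v; d F_1 = (0) du + (4*v) dv
  For the y component: f_2(F) = -6*v^2; d F_2 = (-6*u - 3*v) du + (-3*u) dv
  For the z component: f_3(F) = -6*v^2; d F_3 = (-2*u - 3*v) du + (-3*u - 3) dv
Combining and collecting du, dv coefficients:
  coeff of du: v^2*(48*u + 36*v)
  coeff of dv: 2*v*(-2*u^2 + 12*u*v - 12*v^2 + 3*v)
F^* omega = (v^2*(48*u + 36*v)) du + (2*v*(-2*u^2 + 12*u*v - 12*v^2 + 3*v)) dv.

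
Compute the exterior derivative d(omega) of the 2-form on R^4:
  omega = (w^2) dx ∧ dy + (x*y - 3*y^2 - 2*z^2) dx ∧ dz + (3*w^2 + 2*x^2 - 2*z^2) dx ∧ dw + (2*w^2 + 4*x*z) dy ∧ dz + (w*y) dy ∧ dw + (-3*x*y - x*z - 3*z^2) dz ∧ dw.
d(omega) = (2*w) dx ∧ dy ∧ dw + (-x + 6*y + 4*z) dx ∧ dy ∧ dz + (-3*y + 3*z) dx ∧ dz ∧ dw + (4*w - 3*x) dy ∧ dz ∧ dw

For a 2-form omega = sum_{i<j} g_{ij} dx_i ∧ dx_j, the exterior derivative is
  d(omega) = sum_{i<j} d(g_{ij}) ∧ dx_i ∧ dx_j = sum_{i<j, k} (∂g_{ij}/∂x_k) dx_k ∧ dx_i ∧ dx_j.
Expand each term, using dx_k ∧ dx_i ∧ dx_j = sgn(permutation) dx_{(a)} ∧ dx_{(b)} ∧ dx_{(c)} with (a < b < c) sorted:
  d(w^2) includes (∂/∂w)(w^2) dw = (2*w) dw, which multiplied by dx ∧ dy gives (2*w) dx ∧ dy ∧ dw
  d(x*y - 3*y^2 - 2*z^2) includes (∂/∂y)(x*y - 3*y^2 - 2*z^2) dy = (x - 6*y) dy, which multiplied by dx ∧ dz gives (-x + 6*y) dx ∧ dy ∧ dz
  d(3*w^2 + 2*x^2 - 2*z^2) includes (∂/∂z)(3*w^2 + 2*x^2 - 2*z^2) dz = (-4*z) dz, which multiplied by dx ∧ dw gives (4*z) dx ∧ dz ∧ dw
  d(2*w^2 + 4*x*z) includes (∂/∂x)(2*w^2 + 4*x*z) dx = (4*z) dx, which multiplied by dy ∧ dz gives (4*z) dx ∧ dy ∧ dz
  d(2*w^2 + 4*x*z) includes (∂/∂w)(2*w^2 + 4*x*z) dw = (4*w) dw, which multiplied by dy ∧ dz gives (4*w) dy ∧ dz ∧ dw
  d(-3*x*y - x*z - 3*z^2) includes (∂/∂x)(-3*x*y - x*z - 3*z^2) dx = (-3*y - z) dx, which multiplied by dz ∧ dw gives (-3*y - z) dx ∧ dz ∧ dw
  d(-3*x*y - x*z - 3*z^2) includes (∂/∂y)(-3*x*y - x*z - 3*z^2) dy = (-3*x) dy, which multiplied by dz ∧ dw gives (-3*x) dy ∧ dz ∧ dw
Collecting like 3-forms: d(omega) = (2*w) dx ∧ dy ∧ dw + (-x + 6*y + 4*z) dx ∧ dy ∧ dz + (-3*y + 3*z) dx ∧ dz ∧ dw + (4*w - 3*x) dy ∧ dz ∧ dw.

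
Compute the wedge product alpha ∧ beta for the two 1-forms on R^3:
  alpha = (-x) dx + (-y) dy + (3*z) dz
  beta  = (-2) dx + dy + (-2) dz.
alpha ∧ beta = (-x - 2*y) dx ∧ dy + (2*x + 6*z) dx ∧ dz + (2*y - 3*z) dy ∧ dz

Distribute the wedge, using dx_i ∧ dx_j = -dx_j ∧ dx_i and dx_i ∧ dx_i = 0. For each pair (i, j) with i < j, the coefficient of dx_i ∧ dx_j in alpha ∧ beta is (alpha_i * beta_j - alpha_j * beta_i). Collecting: alpha ∧ beta = (-x - 2*y) dx ∧ dy + (2*x + 6*z) dx ∧ dz + (2*y - 3*z) dy ∧ dz.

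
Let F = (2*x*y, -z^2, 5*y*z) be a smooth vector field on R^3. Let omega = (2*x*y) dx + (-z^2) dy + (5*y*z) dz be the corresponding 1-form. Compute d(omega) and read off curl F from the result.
d(omega) = (7*z) dy ∧ dz + (0) dz ∧ dx + (-2*x) dx ∧ dy; curl F = (7*z, 0, -2*x)

d omega = sum_{i<j} (∂f_j/∂x_i - ∂f_i/∂x_j) dx_i ∧ dx_j. Under the identification (dy ∧ dz, dz ∧ dx, dx ∧ dy) ↔ (e_x, e_y, e_z), the coefficients are exactly the components of curl F. Compute:
  ∂R/∂y - ∂Q/∂z = (5*z) - (-2*z) = 7*z
  ∂P/∂z - ∂R/∂x = (0) - (0) = 0
  ∂Q/∂x - ∂P/∂y = (0) - (2*x) = -2*x.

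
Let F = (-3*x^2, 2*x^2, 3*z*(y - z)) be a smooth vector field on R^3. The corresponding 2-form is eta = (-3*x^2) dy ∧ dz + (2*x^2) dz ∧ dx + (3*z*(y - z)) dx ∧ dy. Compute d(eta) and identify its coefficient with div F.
d(eta) = (-6*x + 3*y - 6*z) dx ∧ dy ∧ dz; div F = -6*x + 3*y - 6*z

For a 2-form in R^3 of the form above, applying d gives a 3-form with coefficient ∂P/∂x + ∂Q/∂y + ∂R/∂z:
  ∂P/∂x = -6*x
  ∂Q/∂y = 0
  ∂R/∂z = 3*y - 6*z
Sum = -6*x + 3*y - 6*z, which is exactly div F.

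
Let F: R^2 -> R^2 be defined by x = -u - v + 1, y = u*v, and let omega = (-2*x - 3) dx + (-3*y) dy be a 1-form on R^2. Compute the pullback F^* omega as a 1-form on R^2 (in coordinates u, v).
F^* omega = (-3*u*v^2 - 2*u - 2*v + 5) du + (-3*u^2*v - 2*u - 2*v + 5) dv

Using F^*(f dg) = (f ∘ F) d(g ∘ F), substitute each coordinate x_i by F_i(u, v) in f_i, and replace dx_i by d F_i = (∂F_i/∂u) du + (∂F_i/∂v) dv.
  For the x component: f_1(F) = 2*u + 2*v - 5; d F_1 = (-1) du + (-1) dv
  For the y component: f_2(F) = -3*u*v; d F_2 = (v) du + (u) dv
Combining and collecting du, dv coefficients:
  coeff of du: -3*u*v^2 - 2*u - 2*v + 5
  coeff of dv: -3*u^2*v - 2*u - 2*v + 5
F^* omega = (-3*u*v^2 - 2*u - 2*v + 5) du + (-3*u^2*v - 2*u - 2*v + 5) dv.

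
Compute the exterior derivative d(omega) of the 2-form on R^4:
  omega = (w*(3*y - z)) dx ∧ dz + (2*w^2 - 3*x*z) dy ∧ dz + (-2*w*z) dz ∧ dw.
d(omega) = (-3*w - 3*z) dx ∧ dy ∧ dz + (3*y - z) dx ∧ dz ∧ dw + (4*w) dy ∧ dz ∧ dw

For a 2-form omega = sum_{i<j} g_{ij} dx_i ∧ dx_j, the exterior derivative is
  d(omega) = sum_{i<j} d(g_{ij}) ∧ dx_i ∧ dx_j = sum_{i<j, k} (∂g_{ij}/∂x_k) dx_k ∧ dx_i ∧ dx_j.
Expand each term, using dx_k ∧ dx_i ∧ dx_j = sgn(permutation) dx_{(a)} ∧ dx_{(b)} ∧ dx_{(c)} with (a < b < c) sorted:
  d(w*(3*y - z)) includes (∂/∂y)(w*(3*y - z)) dy = (3*w) dy, which multiplied by dx ∧ dz gives (-3*w) dx ∧ dy ∧ dz
  d(w*(3*y - z)) includes (∂/∂w)(w*(3*y - z)) dw = (3*y - z) dw, which multiplied by dx ∧ dz gives (3*y - z) dx ∧ dz ∧ dw
  d(2*w^2 - 3*x*z) includes (∂/∂x)(2*w^2 - 3*x*z) dx = (-3*z) dx, which multiplied by dy ∧ dz gives (-3*z) dx ∧ dy ∧ dz
  d(2*w^2 - 3*x*z) includes (∂/∂w)(2*w^2 - 3*x*z) dw = (4*w) dw, which multiplied by dy ∧ dz gives (4*w) dy ∧ dz ∧ dw
Collecting like 3-forms: d(omega) = (-3*w - 3*z) dx ∧ dy ∧ dz + (3*y - z) dx ∧ dz ∧ dw + (4*w) dy ∧ dz ∧ dw.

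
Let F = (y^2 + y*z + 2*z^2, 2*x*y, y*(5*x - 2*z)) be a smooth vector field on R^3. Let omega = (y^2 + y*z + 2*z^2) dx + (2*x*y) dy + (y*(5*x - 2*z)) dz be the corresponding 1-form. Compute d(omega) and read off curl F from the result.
d(omega) = (5*x - 2*z) dy ∧ dz + (-4*y + 4*z) dz ∧ dx + (-z) dx ∧ dy; curl F = (5*x - 2*z, -4*y + 4*z, -z)

d omega = sum_{i<j} (∂f_j/∂x_i - ∂f_i/∂x_j) dx_i ∧ dx_j. Under the identification (dy ∧ dz, dz ∧ dx, dx ∧ dy) ↔ (e_x, e_y, e_z), the coefficients are exactly the components of curl F. Compute:
  ∂R/∂y - ∂Q/∂z = (5*x - 2*z) - (0) = 5*x - 2*z
  ∂P/∂z - ∂R/∂x = (y + 4*z) - (5*y) = -4*y + 4*z
  ∂Q/∂x - ∂P/∂y = (2*y) - (2*y + z) = -z.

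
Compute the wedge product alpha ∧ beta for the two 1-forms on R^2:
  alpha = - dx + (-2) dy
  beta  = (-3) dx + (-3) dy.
alpha ∧ beta = (-3) dx ∧ dy

Distribute the wedge, using dx_i ∧ dx_j = -dx_j ∧ dx_i and dx_i ∧ dx_i = 0. For each pair (i, j) with i < j, the coefficient of dx_i ∧ dx_j in alpha ∧ beta is (alpha_i * beta_j - alpha_j * beta_i). Collecting: alpha ∧ beta = (-3) dx ∧ dy.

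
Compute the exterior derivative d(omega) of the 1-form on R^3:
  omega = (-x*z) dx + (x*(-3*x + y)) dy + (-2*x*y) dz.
d(omega) = (-6*x + y) dx ∧ dy + (x - 2*y) dx ∧ dz + (-2*x) dy ∧ dz

For a 1-form omega = sum_i f_i dx_i, the exterior derivative is
  d(omega) = sum_{i < j} (∂f_j/∂x_i - ∂f_i/∂x_j) dx_i ∧ dx_j.
  coefficient of dx ∧ dy: ∂f_2/∂x - ∂f_1/∂y = ∂(x*(-3*x + y))/∂x - ∂(-x*z)/∂y = -6*x + y
  coefficient of dx ∧ dz: ∂f_3/∂x - ∂f_1/∂z = ∂(-2*x*y)/∂x - ∂(-x*z)/∂z = x - 2*y
  coefficient of dy ∧ dz: ∂f_3/∂y - ∂f_2/∂z = ∂(-2*x*y)/∂y - ∂(x*(-3*x + y))/∂z = -2*x
Assembling: d(omega) = (-6*x + y) dx ∧ dy + (x - 2*y) dx ∧ dz + (-2*x) dy ∧ dz.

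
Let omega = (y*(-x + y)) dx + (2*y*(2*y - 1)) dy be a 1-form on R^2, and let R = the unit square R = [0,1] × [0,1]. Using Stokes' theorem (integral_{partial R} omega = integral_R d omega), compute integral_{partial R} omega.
integral_(partial R) omega = -1/2

Stokes: integral_partial_R omega = integral_R d omega with d omega = (∂Q/∂x - ∂P/∂y) dx ∧ dy.
  ∂Q/∂x = 0
  ∂P/∂y = -x + 2*y
  integrand = ∂Q/∂x - ∂P/∂y = x - 2*y.
Integrating over R: integral_0^1 integral_0^1 (x - 2*y) dx dy = -1/2.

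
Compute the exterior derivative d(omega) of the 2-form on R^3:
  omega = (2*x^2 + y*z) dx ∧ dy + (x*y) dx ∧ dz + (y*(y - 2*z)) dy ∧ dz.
d(omega) = (-x + y) dx ∧ dy ∧ dz

For a 2-form omega = sum_{i<j} g_{ij} dx_i ∧ dx_j, the exterior derivative is
  d(omega) = sum_{i<j} d(g_{ij}) ∧ dx_i ∧ dx_j = sum_{i<j, k} (∂g_{ij}/∂x_k) dx_k ∧ dx_i ∧ dx_j.
Expand each term, using dx_k ∧ dx_i ∧ dx_j = sgn(permutation) dx_{(a)} ∧ dx_{(b)} ∧ dx_{(c)} with (a < b < c) sorted:
  d(2*x^2 + y*z) includes (∂/∂z)(2*x^2 + y*z) dz = (y) dz, which multiplied by dx ∧ dy gives (y) dx ∧ dy ∧ dz
  d(x*y) includes (∂/∂y)(x*y) dy = (x) dy, which multiplied by dx ∧ dz gives (-x) dx ∧ dy ∧ dz
Collecting like 3-forms: d(omega) = (-x + y) dx ∧ dy ∧ dz.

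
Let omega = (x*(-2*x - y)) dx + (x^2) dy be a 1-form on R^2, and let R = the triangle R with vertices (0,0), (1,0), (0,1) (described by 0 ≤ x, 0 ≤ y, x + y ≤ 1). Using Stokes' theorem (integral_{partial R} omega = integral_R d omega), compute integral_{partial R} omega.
integral_(partial R) omega = 1/2

Stokes: integral_partial_R omega = integral_R d omega with d omega = (∂Q/∂x - ∂P/∂y) dx ∧ dy.
  ∂Q/∂x = 2*x
  ∂P/∂y = -x
  integrand = ∂Q/∂x - ∂P/∂y = 3*x.
Integrating over R: integral_0^1 integral_0^{1-x} (3*x) dy dx = 1/2.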